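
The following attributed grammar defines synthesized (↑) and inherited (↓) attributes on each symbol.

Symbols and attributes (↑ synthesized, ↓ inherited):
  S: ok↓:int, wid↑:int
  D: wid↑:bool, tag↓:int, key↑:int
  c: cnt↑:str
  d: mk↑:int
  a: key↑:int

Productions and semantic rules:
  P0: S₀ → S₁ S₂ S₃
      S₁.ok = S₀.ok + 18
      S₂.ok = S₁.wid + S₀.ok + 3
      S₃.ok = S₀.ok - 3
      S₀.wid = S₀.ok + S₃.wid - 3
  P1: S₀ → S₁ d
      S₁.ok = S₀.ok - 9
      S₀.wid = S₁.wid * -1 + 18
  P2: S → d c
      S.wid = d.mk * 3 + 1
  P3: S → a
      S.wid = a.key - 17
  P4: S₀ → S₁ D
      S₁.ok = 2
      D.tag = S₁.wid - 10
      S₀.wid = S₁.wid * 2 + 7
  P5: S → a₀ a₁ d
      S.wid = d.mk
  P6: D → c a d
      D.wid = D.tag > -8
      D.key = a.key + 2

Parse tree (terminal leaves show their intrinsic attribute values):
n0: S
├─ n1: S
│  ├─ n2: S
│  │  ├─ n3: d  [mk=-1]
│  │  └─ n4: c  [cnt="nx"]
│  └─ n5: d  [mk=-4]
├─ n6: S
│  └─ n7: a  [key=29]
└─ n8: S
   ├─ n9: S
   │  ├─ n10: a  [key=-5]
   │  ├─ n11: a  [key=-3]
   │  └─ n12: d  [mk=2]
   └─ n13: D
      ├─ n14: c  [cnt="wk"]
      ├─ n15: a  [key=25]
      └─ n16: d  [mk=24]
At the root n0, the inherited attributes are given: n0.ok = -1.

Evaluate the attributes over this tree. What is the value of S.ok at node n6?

1. n0.ok = -1  [given at root]
2. n1.ok = 17  [S₀.ok + 18]
3. n2.ok = 8  [S₀.ok - 9]
4. n3.mk = -1  [terminal]
5. n4.cnt = "nx"  [terminal]
6. n2.wid = -2  [d.mk * 3 + 1]
7. n5.mk = -4  [terminal]
8. n1.wid = 20  [S₁.wid * -1 + 18]
9. n6.ok = 22  [S₁.wid + S₀.ok + 3]
10. n7.key = 29  [terminal]
11. n6.wid = 12  [a.key - 17]
12. n8.ok = -4  [S₀.ok - 3]
13. n9.ok = 2  [2]
14. n10.key = -5  [terminal]
15. n11.key = -3  [terminal]
16. n12.mk = 2  [terminal]
17. n9.wid = 2  [d.mk]
18. n13.tag = -8  [S₁.wid - 10]
19. n14.cnt = "wk"  [terminal]
20. n15.key = 25  [terminal]
21. n16.mk = 24  [terminal]
22. n13.wid = false  [D.tag > -8]
23. n13.key = 27  [a.key + 2]
24. n8.wid = 11  [S₁.wid * 2 + 7]
25. n0.wid = 7  [S₀.ok + S₃.wid - 3]

22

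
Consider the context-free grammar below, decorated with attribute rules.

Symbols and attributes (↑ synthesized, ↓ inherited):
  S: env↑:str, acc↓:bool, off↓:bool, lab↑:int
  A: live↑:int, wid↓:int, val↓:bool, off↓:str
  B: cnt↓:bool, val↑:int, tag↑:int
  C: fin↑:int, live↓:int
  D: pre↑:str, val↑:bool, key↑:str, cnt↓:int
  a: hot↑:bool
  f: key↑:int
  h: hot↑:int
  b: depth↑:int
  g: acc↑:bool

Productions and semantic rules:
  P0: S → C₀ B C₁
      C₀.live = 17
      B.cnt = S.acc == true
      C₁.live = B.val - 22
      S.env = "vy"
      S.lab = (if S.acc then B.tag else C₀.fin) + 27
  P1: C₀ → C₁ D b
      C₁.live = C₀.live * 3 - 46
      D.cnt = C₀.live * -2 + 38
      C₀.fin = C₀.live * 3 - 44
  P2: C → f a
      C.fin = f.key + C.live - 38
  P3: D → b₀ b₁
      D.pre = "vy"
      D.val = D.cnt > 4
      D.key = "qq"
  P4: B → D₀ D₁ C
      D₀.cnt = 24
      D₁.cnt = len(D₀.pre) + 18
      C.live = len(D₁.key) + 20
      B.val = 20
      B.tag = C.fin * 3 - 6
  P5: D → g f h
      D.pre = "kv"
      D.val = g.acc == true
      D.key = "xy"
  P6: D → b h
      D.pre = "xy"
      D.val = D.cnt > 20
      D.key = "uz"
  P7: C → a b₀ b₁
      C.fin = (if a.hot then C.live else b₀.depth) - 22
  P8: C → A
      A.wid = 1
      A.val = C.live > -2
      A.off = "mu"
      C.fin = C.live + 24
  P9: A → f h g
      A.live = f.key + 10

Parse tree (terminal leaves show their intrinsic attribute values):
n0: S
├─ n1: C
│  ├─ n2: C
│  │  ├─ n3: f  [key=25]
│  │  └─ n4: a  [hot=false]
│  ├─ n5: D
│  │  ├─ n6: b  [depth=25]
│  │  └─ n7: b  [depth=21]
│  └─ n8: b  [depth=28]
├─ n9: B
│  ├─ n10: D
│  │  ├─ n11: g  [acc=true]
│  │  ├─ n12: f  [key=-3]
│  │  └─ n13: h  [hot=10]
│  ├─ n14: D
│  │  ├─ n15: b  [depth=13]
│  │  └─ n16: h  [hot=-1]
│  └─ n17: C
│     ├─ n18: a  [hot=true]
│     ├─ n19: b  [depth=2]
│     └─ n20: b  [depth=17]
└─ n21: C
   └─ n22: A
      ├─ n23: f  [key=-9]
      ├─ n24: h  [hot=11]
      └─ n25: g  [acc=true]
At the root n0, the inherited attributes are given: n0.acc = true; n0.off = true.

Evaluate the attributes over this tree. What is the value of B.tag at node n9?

1. n0.acc = true  [given at root]
2. n0.off = true  [given at root]
3. n1.live = 17  [17]
4. n2.live = 5  [C₀.live * 3 - 46]
5. n3.key = 25  [terminal]
6. n4.hot = false  [terminal]
7. n2.fin = -8  [f.key + C.live - 38]
8. n5.cnt = 4  [C₀.live * -2 + 38]
9. n6.depth = 25  [terminal]
10. n7.depth = 21  [terminal]
11. n5.pre = "vy"  ["vy"]
12. n5.val = false  [D.cnt > 4]
13. n5.key = "qq"  ["qq"]
14. n8.depth = 28  [terminal]
15. n1.fin = 7  [C₀.live * 3 - 44]
16. n9.cnt = true  [S.acc == true]
17. n10.cnt = 24  [24]
18. n11.acc = true  [terminal]
19. n12.key = -3  [terminal]
20. n13.hot = 10  [terminal]
21. n10.pre = "kv"  ["kv"]
22. n10.val = true  [g.acc == true]
23. n10.key = "xy"  ["xy"]
24. n14.cnt = 20  [len(D₀.pre) + 18]
25. n15.depth = 13  [terminal]
26. n16.hot = -1  [terminal]
27. n14.pre = "xy"  ["xy"]
28. n14.val = false  [D.cnt > 20]
29. n14.key = "uz"  ["uz"]
30. n17.live = 22  [len(D₁.key) + 20]
31. n18.hot = true  [terminal]
32. n19.depth = 2  [terminal]
33. n20.depth = 17  [terminal]
34. n17.fin = 0  [(if a.hot then C.live else b₀.depth) - 22]
35. n9.val = 20  [20]
36. n9.tag = -6  [C.fin * 3 - 6]
37. n21.live = -2  [B.val - 22]
38. n22.wid = 1  [1]
39. n22.val = false  [C.live > -2]
40. n22.off = "mu"  ["mu"]
41. n23.key = -9  [terminal]
42. n24.hot = 11  [terminal]
43. n25.acc = true  [terminal]
44. n22.live = 1  [f.key + 10]
45. n21.fin = 22  [C.live + 24]
46. n0.env = "vy"  ["vy"]
47. n0.lab = 21  [(if S.acc then B.tag else C₀.fin) + 27]

-6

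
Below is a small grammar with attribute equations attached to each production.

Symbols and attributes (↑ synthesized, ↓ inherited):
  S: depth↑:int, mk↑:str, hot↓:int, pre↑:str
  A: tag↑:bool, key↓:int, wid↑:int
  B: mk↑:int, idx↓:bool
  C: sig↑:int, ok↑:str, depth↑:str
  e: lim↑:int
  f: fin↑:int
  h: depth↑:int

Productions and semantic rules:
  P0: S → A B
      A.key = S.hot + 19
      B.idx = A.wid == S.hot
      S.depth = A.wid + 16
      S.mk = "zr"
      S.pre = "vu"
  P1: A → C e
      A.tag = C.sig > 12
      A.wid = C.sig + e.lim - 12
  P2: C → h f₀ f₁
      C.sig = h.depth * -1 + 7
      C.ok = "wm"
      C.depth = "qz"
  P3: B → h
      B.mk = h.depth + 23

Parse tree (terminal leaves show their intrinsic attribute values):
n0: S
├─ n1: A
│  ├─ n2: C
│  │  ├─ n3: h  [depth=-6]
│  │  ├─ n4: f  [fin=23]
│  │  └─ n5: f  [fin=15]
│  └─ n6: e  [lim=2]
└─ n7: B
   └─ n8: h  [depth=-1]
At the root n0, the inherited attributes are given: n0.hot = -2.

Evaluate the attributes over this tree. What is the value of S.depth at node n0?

1. n0.hot = -2  [given at root]
2. n1.key = 17  [S.hot + 19]
3. n3.depth = -6  [terminal]
4. n4.fin = 23  [terminal]
5. n5.fin = 15  [terminal]
6. n2.sig = 13  [h.depth * -1 + 7]
7. n2.ok = "wm"  ["wm"]
8. n2.depth = "qz"  ["qz"]
9. n6.lim = 2  [terminal]
10. n1.tag = true  [C.sig > 12]
11. n1.wid = 3  [C.sig + e.lim - 12]
12. n7.idx = false  [A.wid == S.hot]
13. n8.depth = -1  [terminal]
14. n7.mk = 22  [h.depth + 23]
15. n0.depth = 19  [A.wid + 16]
16. n0.mk = "zr"  ["zr"]
17. n0.pre = "vu"  ["vu"]

19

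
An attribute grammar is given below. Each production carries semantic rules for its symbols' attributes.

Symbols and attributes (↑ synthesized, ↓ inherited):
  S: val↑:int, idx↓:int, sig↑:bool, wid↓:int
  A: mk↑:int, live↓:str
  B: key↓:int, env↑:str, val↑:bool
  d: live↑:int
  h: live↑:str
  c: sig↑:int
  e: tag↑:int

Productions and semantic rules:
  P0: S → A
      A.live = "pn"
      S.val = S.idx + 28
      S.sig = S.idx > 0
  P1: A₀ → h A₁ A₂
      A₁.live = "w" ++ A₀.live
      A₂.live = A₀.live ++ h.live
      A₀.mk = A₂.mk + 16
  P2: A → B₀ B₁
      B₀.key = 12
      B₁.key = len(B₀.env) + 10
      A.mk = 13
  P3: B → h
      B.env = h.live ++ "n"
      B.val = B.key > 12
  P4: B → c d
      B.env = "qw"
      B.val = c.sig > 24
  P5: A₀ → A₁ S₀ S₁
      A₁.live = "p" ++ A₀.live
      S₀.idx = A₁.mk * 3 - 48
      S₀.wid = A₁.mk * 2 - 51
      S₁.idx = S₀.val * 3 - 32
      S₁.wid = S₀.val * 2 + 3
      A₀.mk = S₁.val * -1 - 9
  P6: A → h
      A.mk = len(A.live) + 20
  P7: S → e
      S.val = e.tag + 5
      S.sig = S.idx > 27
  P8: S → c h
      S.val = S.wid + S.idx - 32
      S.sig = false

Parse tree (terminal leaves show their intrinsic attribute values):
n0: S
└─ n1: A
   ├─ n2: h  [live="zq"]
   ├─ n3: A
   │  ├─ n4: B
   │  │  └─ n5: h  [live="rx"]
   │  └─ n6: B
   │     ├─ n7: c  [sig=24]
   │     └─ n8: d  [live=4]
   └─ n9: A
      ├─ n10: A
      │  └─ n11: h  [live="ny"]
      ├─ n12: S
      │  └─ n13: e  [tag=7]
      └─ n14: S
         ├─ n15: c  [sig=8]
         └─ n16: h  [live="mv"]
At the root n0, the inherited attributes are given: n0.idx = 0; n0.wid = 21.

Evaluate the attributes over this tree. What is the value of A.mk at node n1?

8

1. n0.idx = 0  [given at root]
2. n0.wid = 21  [given at root]
3. n1.live = "pn"  ["pn"]
4. n2.live = "zq"  [terminal]
5. n3.live = "wpn"  ["w" ++ A₀.live]
6. n4.key = 12  [12]
7. n5.live = "rx"  [terminal]
8. n4.env = "rxn"  [h.live ++ "n"]
9. n4.val = false  [B.key > 12]
10. n6.key = 13  [len(B₀.env) + 10]
11. n7.sig = 24  [terminal]
12. n8.live = 4  [terminal]
13. n6.env = "qw"  ["qw"]
14. n6.val = false  [c.sig > 24]
15. n3.mk = 13  [13]
16. n9.live = "pnzq"  [A₀.live ++ h.live]
17. n10.live = "ppnzq"  ["p" ++ A₀.live]
18. n11.live = "ny"  [terminal]
19. n10.mk = 25  [len(A.live) + 20]
20. n12.idx = 27  [A₁.mk * 3 - 48]
21. n12.wid = -1  [A₁.mk * 2 - 51]
22. n13.tag = 7  [terminal]
23. n12.val = 12  [e.tag + 5]
24. n12.sig = false  [S.idx > 27]
25. n14.idx = 4  [S₀.val * 3 - 32]
26. n14.wid = 27  [S₀.val * 2 + 3]
27. n15.sig = 8  [terminal]
28. n16.live = "mv"  [terminal]
29. n14.val = -1  [S.wid + S.idx - 32]
30. n14.sig = false  [false]
31. n9.mk = -8  [S₁.val * -1 - 9]
32. n1.mk = 8  [A₂.mk + 16]
33. n0.val = 28  [S.idx + 28]
34. n0.sig = false  [S.idx > 0]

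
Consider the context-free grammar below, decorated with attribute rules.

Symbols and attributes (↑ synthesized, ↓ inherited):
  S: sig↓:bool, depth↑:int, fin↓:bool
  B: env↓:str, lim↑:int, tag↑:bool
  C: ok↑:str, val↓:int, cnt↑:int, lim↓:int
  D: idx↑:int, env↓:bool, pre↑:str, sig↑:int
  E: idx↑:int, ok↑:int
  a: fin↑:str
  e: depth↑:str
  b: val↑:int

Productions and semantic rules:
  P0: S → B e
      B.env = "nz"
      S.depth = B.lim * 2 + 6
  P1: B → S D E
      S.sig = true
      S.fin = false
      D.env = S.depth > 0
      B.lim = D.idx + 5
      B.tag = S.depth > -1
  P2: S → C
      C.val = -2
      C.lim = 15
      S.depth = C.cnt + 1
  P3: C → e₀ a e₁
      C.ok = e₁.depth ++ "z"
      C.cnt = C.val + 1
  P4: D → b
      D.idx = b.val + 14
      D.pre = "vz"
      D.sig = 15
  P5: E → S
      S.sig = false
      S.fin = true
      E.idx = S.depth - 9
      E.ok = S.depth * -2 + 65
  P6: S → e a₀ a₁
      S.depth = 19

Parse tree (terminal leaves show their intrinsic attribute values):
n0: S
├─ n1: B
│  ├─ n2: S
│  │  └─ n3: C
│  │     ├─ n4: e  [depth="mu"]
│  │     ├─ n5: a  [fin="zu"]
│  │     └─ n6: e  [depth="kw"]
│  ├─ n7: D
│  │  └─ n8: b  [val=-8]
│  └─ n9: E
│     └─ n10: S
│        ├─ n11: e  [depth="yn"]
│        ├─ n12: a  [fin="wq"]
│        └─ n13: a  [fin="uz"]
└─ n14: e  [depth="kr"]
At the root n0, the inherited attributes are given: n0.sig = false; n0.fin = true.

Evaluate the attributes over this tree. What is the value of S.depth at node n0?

1. n0.sig = false  [given at root]
2. n0.fin = true  [given at root]
3. n1.env = "nz"  ["nz"]
4. n2.sig = true  [true]
5. n2.fin = false  [false]
6. n3.val = -2  [-2]
7. n3.lim = 15  [15]
8. n4.depth = "mu"  [terminal]
9. n5.fin = "zu"  [terminal]
10. n6.depth = "kw"  [terminal]
11. n3.ok = "kwz"  [e₁.depth ++ "z"]
12. n3.cnt = -1  [C.val + 1]
13. n2.depth = 0  [C.cnt + 1]
14. n7.env = false  [S.depth > 0]
15. n8.val = -8  [terminal]
16. n7.idx = 6  [b.val + 14]
17. n7.pre = "vz"  ["vz"]
18. n7.sig = 15  [15]
19. n10.sig = false  [false]
20. n10.fin = true  [true]
21. n11.depth = "yn"  [terminal]
22. n12.fin = "wq"  [terminal]
23. n13.fin = "uz"  [terminal]
24. n10.depth = 19  [19]
25. n9.idx = 10  [S.depth - 9]
26. n9.ok = 27  [S.depth * -2 + 65]
27. n1.lim = 11  [D.idx + 5]
28. n1.tag = true  [S.depth > -1]
29. n14.depth = "kr"  [terminal]
30. n0.depth = 28  [B.lim * 2 + 6]

28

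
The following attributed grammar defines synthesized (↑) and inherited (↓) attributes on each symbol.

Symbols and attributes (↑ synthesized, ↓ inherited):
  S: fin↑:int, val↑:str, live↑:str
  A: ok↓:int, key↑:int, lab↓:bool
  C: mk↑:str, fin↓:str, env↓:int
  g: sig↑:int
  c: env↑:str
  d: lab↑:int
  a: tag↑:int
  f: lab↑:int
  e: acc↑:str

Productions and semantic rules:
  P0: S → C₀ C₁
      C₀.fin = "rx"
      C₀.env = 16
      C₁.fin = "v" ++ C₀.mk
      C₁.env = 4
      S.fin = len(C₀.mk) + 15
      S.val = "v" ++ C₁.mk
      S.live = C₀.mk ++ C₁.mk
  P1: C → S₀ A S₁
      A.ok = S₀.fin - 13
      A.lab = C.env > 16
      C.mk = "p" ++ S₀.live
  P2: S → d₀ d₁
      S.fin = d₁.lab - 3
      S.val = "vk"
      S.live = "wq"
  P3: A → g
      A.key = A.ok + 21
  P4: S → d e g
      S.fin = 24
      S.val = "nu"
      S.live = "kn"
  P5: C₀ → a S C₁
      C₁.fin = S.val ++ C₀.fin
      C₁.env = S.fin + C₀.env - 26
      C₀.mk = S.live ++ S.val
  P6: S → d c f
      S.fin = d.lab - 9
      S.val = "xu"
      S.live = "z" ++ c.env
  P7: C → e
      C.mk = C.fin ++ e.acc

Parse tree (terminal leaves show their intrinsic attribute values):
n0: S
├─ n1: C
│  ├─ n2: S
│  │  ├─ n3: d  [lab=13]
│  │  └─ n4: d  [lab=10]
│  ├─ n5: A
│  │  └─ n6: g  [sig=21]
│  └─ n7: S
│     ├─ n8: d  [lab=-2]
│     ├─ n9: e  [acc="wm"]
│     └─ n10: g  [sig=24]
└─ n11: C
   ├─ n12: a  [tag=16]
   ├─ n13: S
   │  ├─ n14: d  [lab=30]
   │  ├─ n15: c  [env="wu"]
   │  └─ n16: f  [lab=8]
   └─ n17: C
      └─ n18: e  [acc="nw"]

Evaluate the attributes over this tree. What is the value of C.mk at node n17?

1. n1.fin = "rx"  ["rx"]
2. n1.env = 16  [16]
3. n3.lab = 13  [terminal]
4. n4.lab = 10  [terminal]
5. n2.fin = 7  [d₁.lab - 3]
6. n2.val = "vk"  ["vk"]
7. n2.live = "wq"  ["wq"]
8. n5.ok = -6  [S₀.fin - 13]
9. n5.lab = false  [C.env > 16]
10. n6.sig = 21  [terminal]
11. n5.key = 15  [A.ok + 21]
12. n8.lab = -2  [terminal]
13. n9.acc = "wm"  [terminal]
14. n10.sig = 24  [terminal]
15. n7.fin = 24  [24]
16. n7.val = "nu"  ["nu"]
17. n7.live = "kn"  ["kn"]
18. n1.mk = "pwq"  ["p" ++ S₀.live]
19. n11.fin = "vpwq"  ["v" ++ C₀.mk]
20. n11.env = 4  [4]
21. n12.tag = 16  [terminal]
22. n14.lab = 30  [terminal]
23. n15.env = "wu"  [terminal]
24. n16.lab = 8  [terminal]
25. n13.fin = 21  [d.lab - 9]
26. n13.val = "xu"  ["xu"]
27. n13.live = "zwu"  ["z" ++ c.env]
28. n17.fin = "xuvpwq"  [S.val ++ C₀.fin]
29. n17.env = -1  [S.fin + C₀.env - 26]
30. n18.acc = "nw"  [terminal]
31. n17.mk = "xuvpwqnw"  [C.fin ++ e.acc]
32. n11.mk = "zwuxu"  [S.live ++ S.val]
33. n0.fin = 18  [len(C₀.mk) + 15]
34. n0.val = "vzwuxu"  ["v" ++ C₁.mk]
35. n0.live = "pwqzwuxu"  [C₀.mk ++ C₁.mk]

"xuvpwqnw"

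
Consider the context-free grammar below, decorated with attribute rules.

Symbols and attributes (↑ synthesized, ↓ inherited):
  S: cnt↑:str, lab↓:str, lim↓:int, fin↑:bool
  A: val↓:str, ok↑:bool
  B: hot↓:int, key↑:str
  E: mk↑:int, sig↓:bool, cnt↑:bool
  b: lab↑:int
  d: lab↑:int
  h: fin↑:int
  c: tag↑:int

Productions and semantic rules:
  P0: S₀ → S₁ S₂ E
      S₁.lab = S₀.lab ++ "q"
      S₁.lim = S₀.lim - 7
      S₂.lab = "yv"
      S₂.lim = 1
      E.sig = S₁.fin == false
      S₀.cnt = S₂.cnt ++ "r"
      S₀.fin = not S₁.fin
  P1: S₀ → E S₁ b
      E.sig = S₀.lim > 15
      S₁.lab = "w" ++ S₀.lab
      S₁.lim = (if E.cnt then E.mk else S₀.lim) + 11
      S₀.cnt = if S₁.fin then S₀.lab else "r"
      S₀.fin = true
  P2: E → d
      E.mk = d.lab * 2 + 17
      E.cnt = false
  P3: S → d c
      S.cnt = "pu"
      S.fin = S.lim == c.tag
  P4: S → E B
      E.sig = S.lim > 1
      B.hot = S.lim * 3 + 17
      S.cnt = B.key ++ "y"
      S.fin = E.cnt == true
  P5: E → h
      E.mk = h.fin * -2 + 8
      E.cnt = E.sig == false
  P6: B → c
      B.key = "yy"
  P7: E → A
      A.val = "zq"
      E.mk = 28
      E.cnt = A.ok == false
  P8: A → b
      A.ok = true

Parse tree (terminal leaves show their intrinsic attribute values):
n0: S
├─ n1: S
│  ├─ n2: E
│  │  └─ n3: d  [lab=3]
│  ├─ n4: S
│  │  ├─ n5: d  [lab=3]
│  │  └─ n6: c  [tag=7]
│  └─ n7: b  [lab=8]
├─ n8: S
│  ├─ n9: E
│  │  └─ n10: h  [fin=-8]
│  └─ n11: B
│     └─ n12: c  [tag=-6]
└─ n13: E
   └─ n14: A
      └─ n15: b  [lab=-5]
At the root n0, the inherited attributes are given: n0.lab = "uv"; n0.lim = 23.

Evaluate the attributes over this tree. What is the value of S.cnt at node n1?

"r"

1. n0.lab = "uv"  [given at root]
2. n0.lim = 23  [given at root]
3. n1.lab = "uvq"  [S₀.lab ++ "q"]
4. n1.lim = 16  [S₀.lim - 7]
5. n2.sig = true  [S₀.lim > 15]
6. n3.lab = 3  [terminal]
7. n2.mk = 23  [d.lab * 2 + 17]
8. n2.cnt = false  [false]
9. n4.lab = "wuvq"  ["w" ++ S₀.lab]
10. n4.lim = 27  [(if E.cnt then E.mk else S₀.lim) + 11]
11. n5.lab = 3  [terminal]
12. n6.tag = 7  [terminal]
13. n4.cnt = "pu"  ["pu"]
14. n4.fin = false  [S.lim == c.tag]
15. n7.lab = 8  [terminal]
16. n1.cnt = "r"  [if S₁.fin then S₀.lab else "r"]
17. n1.fin = true  [true]
18. n8.lab = "yv"  ["yv"]
19. n8.lim = 1  [1]
20. n9.sig = false  [S.lim > 1]
21. n10.fin = -8  [terminal]
22. n9.mk = 24  [h.fin * -2 + 8]
23. n9.cnt = true  [E.sig == false]
24. n11.hot = 20  [S.lim * 3 + 17]
25. n12.tag = -6  [terminal]
26. n11.key = "yy"  ["yy"]
27. n8.cnt = "yyy"  [B.key ++ "y"]
28. n8.fin = true  [E.cnt == true]
29. n13.sig = false  [S₁.fin == false]
30. n14.val = "zq"  ["zq"]
31. n15.lab = -5  [terminal]
32. n14.ok = true  [true]
33. n13.mk = 28  [28]
34. n13.cnt = false  [A.ok == false]
35. n0.cnt = "yyyr"  [S₂.cnt ++ "r"]
36. n0.fin = false  [not S₁.fin]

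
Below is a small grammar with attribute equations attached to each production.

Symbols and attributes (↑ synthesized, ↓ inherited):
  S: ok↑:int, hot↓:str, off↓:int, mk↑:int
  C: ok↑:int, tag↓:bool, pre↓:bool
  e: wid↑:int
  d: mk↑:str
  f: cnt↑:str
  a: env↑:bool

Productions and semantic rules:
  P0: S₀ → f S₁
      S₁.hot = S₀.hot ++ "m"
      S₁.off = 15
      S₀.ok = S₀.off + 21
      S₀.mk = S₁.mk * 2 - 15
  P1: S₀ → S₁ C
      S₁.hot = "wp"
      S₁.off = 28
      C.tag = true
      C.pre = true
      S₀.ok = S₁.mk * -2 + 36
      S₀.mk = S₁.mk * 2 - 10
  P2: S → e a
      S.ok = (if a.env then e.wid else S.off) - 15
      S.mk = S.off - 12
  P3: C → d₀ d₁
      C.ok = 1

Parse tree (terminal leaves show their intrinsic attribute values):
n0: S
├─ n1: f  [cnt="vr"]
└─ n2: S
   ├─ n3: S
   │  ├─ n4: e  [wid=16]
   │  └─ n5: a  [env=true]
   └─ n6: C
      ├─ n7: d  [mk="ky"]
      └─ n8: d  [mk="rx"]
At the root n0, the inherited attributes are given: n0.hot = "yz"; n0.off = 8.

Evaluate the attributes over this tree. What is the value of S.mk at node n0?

1. n0.hot = "yz"  [given at root]
2. n0.off = 8  [given at root]
3. n1.cnt = "vr"  [terminal]
4. n2.hot = "yzm"  [S₀.hot ++ "m"]
5. n2.off = 15  [15]
6. n3.hot = "wp"  ["wp"]
7. n3.off = 28  [28]
8. n4.wid = 16  [terminal]
9. n5.env = true  [terminal]
10. n3.ok = 1  [(if a.env then e.wid else S.off) - 15]
11. n3.mk = 16  [S.off - 12]
12. n6.tag = true  [true]
13. n6.pre = true  [true]
14. n7.mk = "ky"  [terminal]
15. n8.mk = "rx"  [terminal]
16. n6.ok = 1  [1]
17. n2.ok = 4  [S₁.mk * -2 + 36]
18. n2.mk = 22  [S₁.mk * 2 - 10]
19. n0.ok = 29  [S₀.off + 21]
20. n0.mk = 29  [S₁.mk * 2 - 15]

29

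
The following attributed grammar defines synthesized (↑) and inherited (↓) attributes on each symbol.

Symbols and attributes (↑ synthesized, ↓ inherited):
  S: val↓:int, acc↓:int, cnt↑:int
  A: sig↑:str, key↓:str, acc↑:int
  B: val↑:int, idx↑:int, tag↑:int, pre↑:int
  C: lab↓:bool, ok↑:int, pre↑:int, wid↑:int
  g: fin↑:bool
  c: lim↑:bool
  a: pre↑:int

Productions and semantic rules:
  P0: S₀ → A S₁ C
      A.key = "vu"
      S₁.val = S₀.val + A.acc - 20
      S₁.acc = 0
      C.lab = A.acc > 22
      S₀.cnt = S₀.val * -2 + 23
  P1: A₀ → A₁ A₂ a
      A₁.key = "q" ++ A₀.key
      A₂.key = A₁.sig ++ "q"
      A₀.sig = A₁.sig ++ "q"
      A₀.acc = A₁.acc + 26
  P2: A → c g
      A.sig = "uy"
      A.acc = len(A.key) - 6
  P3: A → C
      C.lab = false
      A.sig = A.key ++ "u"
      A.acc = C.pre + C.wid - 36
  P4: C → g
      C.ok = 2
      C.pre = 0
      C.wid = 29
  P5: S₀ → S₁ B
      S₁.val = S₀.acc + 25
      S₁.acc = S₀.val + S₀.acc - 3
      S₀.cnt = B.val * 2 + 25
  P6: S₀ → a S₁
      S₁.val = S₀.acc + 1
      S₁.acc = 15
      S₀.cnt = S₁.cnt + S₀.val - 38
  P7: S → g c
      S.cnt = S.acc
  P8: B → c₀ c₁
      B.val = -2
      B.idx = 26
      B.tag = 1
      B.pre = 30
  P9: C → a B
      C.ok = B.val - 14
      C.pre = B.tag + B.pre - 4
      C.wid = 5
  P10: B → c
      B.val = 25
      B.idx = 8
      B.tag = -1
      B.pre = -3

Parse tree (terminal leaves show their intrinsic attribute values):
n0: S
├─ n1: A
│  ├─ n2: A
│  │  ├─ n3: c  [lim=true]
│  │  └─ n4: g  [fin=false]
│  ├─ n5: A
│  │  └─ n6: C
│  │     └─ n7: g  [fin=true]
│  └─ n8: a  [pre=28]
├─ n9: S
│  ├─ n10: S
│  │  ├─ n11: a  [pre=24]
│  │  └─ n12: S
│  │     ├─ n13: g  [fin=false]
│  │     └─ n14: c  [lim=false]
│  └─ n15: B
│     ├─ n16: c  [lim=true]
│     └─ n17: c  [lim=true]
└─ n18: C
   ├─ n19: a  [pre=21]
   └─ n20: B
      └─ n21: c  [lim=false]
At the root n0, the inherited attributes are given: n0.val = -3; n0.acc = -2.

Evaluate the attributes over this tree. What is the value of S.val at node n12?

1. n0.val = -3  [given at root]
2. n0.acc = -2  [given at root]
3. n1.key = "vu"  ["vu"]
4. n2.key = "qvu"  ["q" ++ A₀.key]
5. n3.lim = true  [terminal]
6. n4.fin = false  [terminal]
7. n2.sig = "uy"  ["uy"]
8. n2.acc = -3  [len(A.key) - 6]
9. n5.key = "uyq"  [A₁.sig ++ "q"]
10. n6.lab = false  [false]
11. n7.fin = true  [terminal]
12. n6.ok = 2  [2]
13. n6.pre = 0  [0]
14. n6.wid = 29  [29]
15. n5.sig = "uyqu"  [A.key ++ "u"]
16. n5.acc = -7  [C.pre + C.wid - 36]
17. n8.pre = 28  [terminal]
18. n1.sig = "uyq"  [A₁.sig ++ "q"]
19. n1.acc = 23  [A₁.acc + 26]
20. n9.val = 0  [S₀.val + A.acc - 20]
21. n9.acc = 0  [0]
22. n10.val = 25  [S₀.acc + 25]
23. n10.acc = -3  [S₀.val + S₀.acc - 3]
24. n11.pre = 24  [terminal]
25. n12.val = -2  [S₀.acc + 1]
26. n12.acc = 15  [15]
27. n13.fin = false  [terminal]
28. n14.lim = false  [terminal]
29. n12.cnt = 15  [S.acc]
30. n10.cnt = 2  [S₁.cnt + S₀.val - 38]
31. n16.lim = true  [terminal]
32. n17.lim = true  [terminal]
33. n15.val = -2  [-2]
34. n15.idx = 26  [26]
35. n15.tag = 1  [1]
36. n15.pre = 30  [30]
37. n9.cnt = 21  [B.val * 2 + 25]
38. n18.lab = true  [A.acc > 22]
39. n19.pre = 21  [terminal]
40. n21.lim = false  [terminal]
41. n20.val = 25  [25]
42. n20.idx = 8  [8]
43. n20.tag = -1  [-1]
44. n20.pre = -3  [-3]
45. n18.ok = 11  [B.val - 14]
46. n18.pre = -8  [B.tag + B.pre - 4]
47. n18.wid = 5  [5]
48. n0.cnt = 29  [S₀.val * -2 + 23]

-2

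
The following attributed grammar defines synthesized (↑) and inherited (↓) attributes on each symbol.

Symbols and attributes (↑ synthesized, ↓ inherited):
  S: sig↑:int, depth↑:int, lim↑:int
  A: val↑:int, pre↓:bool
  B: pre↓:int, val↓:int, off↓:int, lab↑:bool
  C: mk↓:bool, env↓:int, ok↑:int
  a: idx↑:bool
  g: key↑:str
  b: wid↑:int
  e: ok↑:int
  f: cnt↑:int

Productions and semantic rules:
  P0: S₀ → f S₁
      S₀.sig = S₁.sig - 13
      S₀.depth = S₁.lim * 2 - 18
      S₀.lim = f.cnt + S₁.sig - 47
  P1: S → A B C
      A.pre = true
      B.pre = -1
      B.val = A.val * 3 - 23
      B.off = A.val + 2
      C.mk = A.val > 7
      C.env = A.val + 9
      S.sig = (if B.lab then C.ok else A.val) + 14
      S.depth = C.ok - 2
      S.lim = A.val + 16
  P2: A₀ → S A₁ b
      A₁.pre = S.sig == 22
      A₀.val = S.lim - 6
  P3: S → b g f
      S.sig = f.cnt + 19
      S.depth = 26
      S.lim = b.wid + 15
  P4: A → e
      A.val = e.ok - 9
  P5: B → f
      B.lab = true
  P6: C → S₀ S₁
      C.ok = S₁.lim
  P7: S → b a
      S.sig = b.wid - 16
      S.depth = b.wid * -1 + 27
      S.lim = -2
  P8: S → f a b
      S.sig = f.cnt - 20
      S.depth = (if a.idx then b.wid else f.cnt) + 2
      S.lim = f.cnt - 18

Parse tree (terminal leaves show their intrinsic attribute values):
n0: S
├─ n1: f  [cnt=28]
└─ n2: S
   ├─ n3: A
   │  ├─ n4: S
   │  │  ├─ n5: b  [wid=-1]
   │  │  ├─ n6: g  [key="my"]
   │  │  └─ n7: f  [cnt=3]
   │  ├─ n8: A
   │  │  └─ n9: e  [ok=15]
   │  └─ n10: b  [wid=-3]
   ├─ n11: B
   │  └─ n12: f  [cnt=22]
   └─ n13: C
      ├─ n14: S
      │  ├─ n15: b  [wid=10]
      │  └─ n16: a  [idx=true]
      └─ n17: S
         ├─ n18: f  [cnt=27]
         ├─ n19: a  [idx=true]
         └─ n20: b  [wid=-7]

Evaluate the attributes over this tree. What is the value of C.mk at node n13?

1. n1.cnt = 28  [terminal]
2. n3.pre = true  [true]
3. n5.wid = -1  [terminal]
4. n6.key = "my"  [terminal]
5. n7.cnt = 3  [terminal]
6. n4.sig = 22  [f.cnt + 19]
7. n4.depth = 26  [26]
8. n4.lim = 14  [b.wid + 15]
9. n8.pre = true  [S.sig == 22]
10. n9.ok = 15  [terminal]
11. n8.val = 6  [e.ok - 9]
12. n10.wid = -3  [terminal]
13. n3.val = 8  [S.lim - 6]
14. n11.pre = -1  [-1]
15. n11.val = 1  [A.val * 3 - 23]
16. n11.off = 10  [A.val + 2]
17. n12.cnt = 22  [terminal]
18. n11.lab = true  [true]
19. n13.mk = true  [A.val > 7]
20. n13.env = 17  [A.val + 9]
21. n15.wid = 10  [terminal]
22. n16.idx = true  [terminal]
23. n14.sig = -6  [b.wid - 16]
24. n14.depth = 17  [b.wid * -1 + 27]
25. n14.lim = -2  [-2]
26. n18.cnt = 27  [terminal]
27. n19.idx = true  [terminal]
28. n20.wid = -7  [terminal]
29. n17.sig = 7  [f.cnt - 20]
30. n17.depth = -5  [(if a.idx then b.wid else f.cnt) + 2]
31. n17.lim = 9  [f.cnt - 18]
32. n13.ok = 9  [S₁.lim]
33. n2.sig = 23  [(if B.lab then C.ok else A.val) + 14]
34. n2.depth = 7  [C.ok - 2]
35. n2.lim = 24  [A.val + 16]
36. n0.sig = 10  [S₁.sig - 13]
37. n0.depth = 30  [S₁.lim * 2 - 18]
38. n0.lim = 4  [f.cnt + S₁.sig - 47]

true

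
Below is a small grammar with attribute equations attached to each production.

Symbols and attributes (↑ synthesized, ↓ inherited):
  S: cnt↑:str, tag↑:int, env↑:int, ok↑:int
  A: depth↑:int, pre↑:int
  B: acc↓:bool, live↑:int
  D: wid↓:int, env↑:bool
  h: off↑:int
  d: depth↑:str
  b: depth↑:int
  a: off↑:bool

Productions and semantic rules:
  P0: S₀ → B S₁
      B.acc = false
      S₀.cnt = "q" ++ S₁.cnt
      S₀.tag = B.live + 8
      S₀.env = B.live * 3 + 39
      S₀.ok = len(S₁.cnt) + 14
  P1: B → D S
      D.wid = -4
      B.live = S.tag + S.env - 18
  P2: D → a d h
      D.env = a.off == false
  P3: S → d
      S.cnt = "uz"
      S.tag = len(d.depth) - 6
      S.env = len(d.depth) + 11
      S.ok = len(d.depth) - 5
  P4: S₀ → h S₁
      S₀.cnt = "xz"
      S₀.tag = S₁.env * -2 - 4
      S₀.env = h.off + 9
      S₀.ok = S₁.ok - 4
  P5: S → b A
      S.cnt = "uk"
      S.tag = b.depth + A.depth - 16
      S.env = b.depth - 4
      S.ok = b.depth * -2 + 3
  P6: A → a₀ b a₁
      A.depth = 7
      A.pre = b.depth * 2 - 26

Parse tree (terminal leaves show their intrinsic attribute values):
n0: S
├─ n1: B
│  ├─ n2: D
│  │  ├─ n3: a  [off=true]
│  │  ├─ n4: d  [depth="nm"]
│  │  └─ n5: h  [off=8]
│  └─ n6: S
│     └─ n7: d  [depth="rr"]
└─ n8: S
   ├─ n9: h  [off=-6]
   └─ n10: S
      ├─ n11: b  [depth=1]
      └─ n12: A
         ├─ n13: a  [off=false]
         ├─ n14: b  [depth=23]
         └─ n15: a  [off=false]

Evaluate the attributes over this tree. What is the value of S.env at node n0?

1. n1.acc = false  [false]
2. n2.wid = -4  [-4]
3. n3.off = true  [terminal]
4. n4.depth = "nm"  [terminal]
5. n5.off = 8  [terminal]
6. n2.env = false  [a.off == false]
7. n7.depth = "rr"  [terminal]
8. n6.cnt = "uz"  ["uz"]
9. n6.tag = -4  [len(d.depth) - 6]
10. n6.env = 13  [len(d.depth) + 11]
11. n6.ok = -3  [len(d.depth) - 5]
12. n1.live = -9  [S.tag + S.env - 18]
13. n9.off = -6  [terminal]
14. n11.depth = 1  [terminal]
15. n13.off = false  [terminal]
16. n14.depth = 23  [terminal]
17. n15.off = false  [terminal]
18. n12.depth = 7  [7]
19. n12.pre = 20  [b.depth * 2 - 26]
20. n10.cnt = "uk"  ["uk"]
21. n10.tag = -8  [b.depth + A.depth - 16]
22. n10.env = -3  [b.depth - 4]
23. n10.ok = 1  [b.depth * -2 + 3]
24. n8.cnt = "xz"  ["xz"]
25. n8.tag = 2  [S₁.env * -2 - 4]
26. n8.env = 3  [h.off + 9]
27. n8.ok = -3  [S₁.ok - 4]
28. n0.cnt = "qxz"  ["q" ++ S₁.cnt]
29. n0.tag = -1  [B.live + 8]
30. n0.env = 12  [B.live * 3 + 39]
31. n0.ok = 16  [len(S₁.cnt) + 14]

12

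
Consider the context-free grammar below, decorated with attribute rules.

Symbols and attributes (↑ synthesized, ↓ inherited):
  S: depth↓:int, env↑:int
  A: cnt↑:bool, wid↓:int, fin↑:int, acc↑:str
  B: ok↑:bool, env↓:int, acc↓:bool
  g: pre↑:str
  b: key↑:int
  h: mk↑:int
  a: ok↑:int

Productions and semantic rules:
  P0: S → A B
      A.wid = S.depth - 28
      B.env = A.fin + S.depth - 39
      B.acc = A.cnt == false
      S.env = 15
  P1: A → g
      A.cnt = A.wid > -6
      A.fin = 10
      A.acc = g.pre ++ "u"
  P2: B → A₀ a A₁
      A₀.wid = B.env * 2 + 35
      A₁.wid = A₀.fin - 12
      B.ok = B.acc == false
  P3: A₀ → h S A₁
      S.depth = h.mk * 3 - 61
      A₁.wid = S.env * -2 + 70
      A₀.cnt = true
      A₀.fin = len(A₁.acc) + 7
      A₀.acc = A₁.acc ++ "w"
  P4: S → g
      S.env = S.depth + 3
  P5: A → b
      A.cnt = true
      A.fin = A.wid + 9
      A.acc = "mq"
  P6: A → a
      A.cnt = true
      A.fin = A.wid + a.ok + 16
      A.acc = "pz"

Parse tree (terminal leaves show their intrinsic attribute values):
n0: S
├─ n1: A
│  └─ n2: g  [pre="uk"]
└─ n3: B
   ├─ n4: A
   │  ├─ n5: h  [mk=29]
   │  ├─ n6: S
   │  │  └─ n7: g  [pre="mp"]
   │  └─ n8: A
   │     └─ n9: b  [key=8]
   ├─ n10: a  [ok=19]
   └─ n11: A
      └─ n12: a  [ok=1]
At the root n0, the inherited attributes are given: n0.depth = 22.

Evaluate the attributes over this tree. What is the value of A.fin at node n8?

21

1. n0.depth = 22  [given at root]
2. n1.wid = -6  [S.depth - 28]
3. n2.pre = "uk"  [terminal]
4. n1.cnt = false  [A.wid > -6]
5. n1.fin = 10  [10]
6. n1.acc = "uku"  [g.pre ++ "u"]
7. n3.env = -7  [A.fin + S.depth - 39]
8. n3.acc = true  [A.cnt == false]
9. n4.wid = 21  [B.env * 2 + 35]
10. n5.mk = 29  [terminal]
11. n6.depth = 26  [h.mk * 3 - 61]
12. n7.pre = "mp"  [terminal]
13. n6.env = 29  [S.depth + 3]
14. n8.wid = 12  [S.env * -2 + 70]
15. n9.key = 8  [terminal]
16. n8.cnt = true  [true]
17. n8.fin = 21  [A.wid + 9]
18. n8.acc = "mq"  ["mq"]
19. n4.cnt = true  [true]
20. n4.fin = 9  [len(A₁.acc) + 7]
21. n4.acc = "mqw"  [A₁.acc ++ "w"]
22. n10.ok = 19  [terminal]
23. n11.wid = -3  [A₀.fin - 12]
24. n12.ok = 1  [terminal]
25. n11.cnt = true  [true]
26. n11.fin = 14  [A.wid + a.ok + 16]
27. n11.acc = "pz"  ["pz"]
28. n3.ok = false  [B.acc == false]
29. n0.env = 15  [15]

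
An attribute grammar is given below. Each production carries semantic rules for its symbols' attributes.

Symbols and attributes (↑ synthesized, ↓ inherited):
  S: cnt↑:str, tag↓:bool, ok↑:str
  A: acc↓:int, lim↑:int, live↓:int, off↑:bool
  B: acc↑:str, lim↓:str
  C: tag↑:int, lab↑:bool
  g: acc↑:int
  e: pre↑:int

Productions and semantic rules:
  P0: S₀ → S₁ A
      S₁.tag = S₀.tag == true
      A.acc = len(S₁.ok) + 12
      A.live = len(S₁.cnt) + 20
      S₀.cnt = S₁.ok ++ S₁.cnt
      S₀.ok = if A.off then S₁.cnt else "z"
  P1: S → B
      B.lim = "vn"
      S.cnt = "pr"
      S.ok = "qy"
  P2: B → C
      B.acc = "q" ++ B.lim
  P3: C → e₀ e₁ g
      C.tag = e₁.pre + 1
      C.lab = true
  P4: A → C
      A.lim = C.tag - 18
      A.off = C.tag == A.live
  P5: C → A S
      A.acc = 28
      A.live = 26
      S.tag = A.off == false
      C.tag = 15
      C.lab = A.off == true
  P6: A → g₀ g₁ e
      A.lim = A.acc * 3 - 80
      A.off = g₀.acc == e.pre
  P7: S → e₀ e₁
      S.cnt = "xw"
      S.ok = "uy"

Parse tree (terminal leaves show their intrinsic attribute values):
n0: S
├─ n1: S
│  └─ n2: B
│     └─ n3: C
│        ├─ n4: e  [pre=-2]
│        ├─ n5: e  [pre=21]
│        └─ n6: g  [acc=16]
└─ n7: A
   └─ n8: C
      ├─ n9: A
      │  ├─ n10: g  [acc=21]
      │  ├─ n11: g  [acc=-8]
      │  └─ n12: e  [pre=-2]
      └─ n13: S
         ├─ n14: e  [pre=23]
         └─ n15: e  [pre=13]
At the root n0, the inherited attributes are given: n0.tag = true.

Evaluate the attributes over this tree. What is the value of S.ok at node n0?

1. n0.tag = true  [given at root]
2. n1.tag = true  [S₀.tag == true]
3. n2.lim = "vn"  ["vn"]
4. n4.pre = -2  [terminal]
5. n5.pre = 21  [terminal]
6. n6.acc = 16  [terminal]
7. n3.tag = 22  [e₁.pre + 1]
8. n3.lab = true  [true]
9. n2.acc = "qvn"  ["q" ++ B.lim]
10. n1.cnt = "pr"  ["pr"]
11. n1.ok = "qy"  ["qy"]
12. n7.acc = 14  [len(S₁.ok) + 12]
13. n7.live = 22  [len(S₁.cnt) + 20]
14. n9.acc = 28  [28]
15. n9.live = 26  [26]
16. n10.acc = 21  [terminal]
17. n11.acc = -8  [terminal]
18. n12.pre = -2  [terminal]
19. n9.lim = 4  [A.acc * 3 - 80]
20. n9.off = false  [g₀.acc == e.pre]
21. n13.tag = true  [A.off == false]
22. n14.pre = 23  [terminal]
23. n15.pre = 13  [terminal]
24. n13.cnt = "xw"  ["xw"]
25. n13.ok = "uy"  ["uy"]
26. n8.tag = 15  [15]
27. n8.lab = false  [A.off == true]
28. n7.lim = -3  [C.tag - 18]
29. n7.off = false  [C.tag == A.live]
30. n0.cnt = "qypr"  [S₁.ok ++ S₁.cnt]
31. n0.ok = "z"  [if A.off then S₁.cnt else "z"]

"z"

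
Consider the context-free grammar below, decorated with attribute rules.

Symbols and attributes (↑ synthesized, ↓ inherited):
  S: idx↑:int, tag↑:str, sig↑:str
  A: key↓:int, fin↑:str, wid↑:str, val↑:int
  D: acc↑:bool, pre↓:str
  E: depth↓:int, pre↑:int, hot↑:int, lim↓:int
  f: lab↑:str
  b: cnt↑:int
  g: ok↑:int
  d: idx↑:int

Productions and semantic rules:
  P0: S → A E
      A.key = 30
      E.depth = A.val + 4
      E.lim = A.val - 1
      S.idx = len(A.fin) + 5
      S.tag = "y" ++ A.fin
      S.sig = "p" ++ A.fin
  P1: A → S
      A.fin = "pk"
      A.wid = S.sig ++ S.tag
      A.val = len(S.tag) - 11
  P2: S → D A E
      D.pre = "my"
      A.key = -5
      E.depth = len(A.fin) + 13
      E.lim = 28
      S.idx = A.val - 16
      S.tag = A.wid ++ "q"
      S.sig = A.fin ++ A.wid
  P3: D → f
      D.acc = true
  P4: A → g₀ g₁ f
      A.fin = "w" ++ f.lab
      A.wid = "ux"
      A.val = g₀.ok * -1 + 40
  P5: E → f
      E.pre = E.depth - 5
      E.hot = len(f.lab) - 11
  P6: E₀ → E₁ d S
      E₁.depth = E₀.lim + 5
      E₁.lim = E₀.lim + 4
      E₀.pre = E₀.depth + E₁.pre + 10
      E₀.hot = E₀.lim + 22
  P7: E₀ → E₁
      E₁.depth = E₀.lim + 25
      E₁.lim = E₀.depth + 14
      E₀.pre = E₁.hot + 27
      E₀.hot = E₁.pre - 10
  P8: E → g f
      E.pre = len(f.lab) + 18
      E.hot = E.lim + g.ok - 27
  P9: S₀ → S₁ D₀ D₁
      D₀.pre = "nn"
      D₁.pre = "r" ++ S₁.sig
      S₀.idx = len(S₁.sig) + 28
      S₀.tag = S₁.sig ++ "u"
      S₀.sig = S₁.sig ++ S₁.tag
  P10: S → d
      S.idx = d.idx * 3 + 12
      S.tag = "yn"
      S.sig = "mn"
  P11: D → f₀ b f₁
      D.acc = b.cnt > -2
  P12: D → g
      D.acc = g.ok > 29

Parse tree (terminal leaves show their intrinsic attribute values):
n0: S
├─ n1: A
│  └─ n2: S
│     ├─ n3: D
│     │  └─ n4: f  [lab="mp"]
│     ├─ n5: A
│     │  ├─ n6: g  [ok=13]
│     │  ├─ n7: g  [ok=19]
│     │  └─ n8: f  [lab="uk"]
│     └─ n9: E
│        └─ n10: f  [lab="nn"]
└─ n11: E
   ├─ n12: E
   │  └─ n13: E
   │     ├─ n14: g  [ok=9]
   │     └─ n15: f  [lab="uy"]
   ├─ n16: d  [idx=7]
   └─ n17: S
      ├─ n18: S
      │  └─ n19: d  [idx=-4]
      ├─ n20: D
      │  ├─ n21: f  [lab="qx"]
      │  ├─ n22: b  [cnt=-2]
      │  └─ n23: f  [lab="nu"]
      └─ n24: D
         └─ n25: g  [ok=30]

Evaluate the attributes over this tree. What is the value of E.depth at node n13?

20

1. n1.key = 30  [30]
2. n3.pre = "my"  ["my"]
3. n4.lab = "mp"  [terminal]
4. n3.acc = true  [true]
5. n5.key = -5  [-5]
6. n6.ok = 13  [terminal]
7. n7.ok = 19  [terminal]
8. n8.lab = "uk"  [terminal]
9. n5.fin = "wuk"  ["w" ++ f.lab]
10. n5.wid = "ux"  ["ux"]
11. n5.val = 27  [g₀.ok * -1 + 40]
12. n9.depth = 16  [len(A.fin) + 13]
13. n9.lim = 28  [28]
14. n10.lab = "nn"  [terminal]
15. n9.pre = 11  [E.depth - 5]
16. n9.hot = -9  [len(f.lab) - 11]
17. n2.idx = 11  [A.val - 16]
18. n2.tag = "uxq"  [A.wid ++ "q"]
19. n2.sig = "wukux"  [A.fin ++ A.wid]
20. n1.fin = "pk"  ["pk"]
21. n1.wid = "wukuxuxq"  [S.sig ++ S.tag]
22. n1.val = -8  [len(S.tag) - 11]
23. n11.depth = -4  [A.val + 4]
24. n11.lim = -9  [A.val - 1]
25. n12.depth = -4  [E₀.lim + 5]
26. n12.lim = -5  [E₀.lim + 4]
27. n13.depth = 20  [E₀.lim + 25]
28. n13.lim = 10  [E₀.depth + 14]
29. n14.ok = 9  [terminal]
30. n15.lab = "uy"  [terminal]
31. n13.pre = 20  [len(f.lab) + 18]
32. n13.hot = -8  [E.lim + g.ok - 27]
33. n12.pre = 19  [E₁.hot + 27]
34. n12.hot = 10  [E₁.pre - 10]
35. n16.idx = 7  [terminal]
36. n19.idx = -4  [terminal]
37. n18.idx = 0  [d.idx * 3 + 12]
38. n18.tag = "yn"  ["yn"]
39. n18.sig = "mn"  ["mn"]
40. n20.pre = "nn"  ["nn"]
41. n21.lab = "qx"  [terminal]
42. n22.cnt = -2  [terminal]
43. n23.lab = "nu"  [terminal]
44. n20.acc = false  [b.cnt > -2]
45. n24.pre = "rmn"  ["r" ++ S₁.sig]
46. n25.ok = 30  [terminal]
47. n24.acc = true  [g.ok > 29]
48. n17.idx = 30  [len(S₁.sig) + 28]
49. n17.tag = "mnu"  [S₁.sig ++ "u"]
50. n17.sig = "mnyn"  [S₁.sig ++ S₁.tag]
51. n11.pre = 25  [E₀.depth + E₁.pre + 10]
52. n11.hot = 13  [E₀.lim + 22]
53. n0.idx = 7  [len(A.fin) + 5]
54. n0.tag = "ypk"  ["y" ++ A.fin]
55. n0.sig = "ppk"  ["p" ++ A.fin]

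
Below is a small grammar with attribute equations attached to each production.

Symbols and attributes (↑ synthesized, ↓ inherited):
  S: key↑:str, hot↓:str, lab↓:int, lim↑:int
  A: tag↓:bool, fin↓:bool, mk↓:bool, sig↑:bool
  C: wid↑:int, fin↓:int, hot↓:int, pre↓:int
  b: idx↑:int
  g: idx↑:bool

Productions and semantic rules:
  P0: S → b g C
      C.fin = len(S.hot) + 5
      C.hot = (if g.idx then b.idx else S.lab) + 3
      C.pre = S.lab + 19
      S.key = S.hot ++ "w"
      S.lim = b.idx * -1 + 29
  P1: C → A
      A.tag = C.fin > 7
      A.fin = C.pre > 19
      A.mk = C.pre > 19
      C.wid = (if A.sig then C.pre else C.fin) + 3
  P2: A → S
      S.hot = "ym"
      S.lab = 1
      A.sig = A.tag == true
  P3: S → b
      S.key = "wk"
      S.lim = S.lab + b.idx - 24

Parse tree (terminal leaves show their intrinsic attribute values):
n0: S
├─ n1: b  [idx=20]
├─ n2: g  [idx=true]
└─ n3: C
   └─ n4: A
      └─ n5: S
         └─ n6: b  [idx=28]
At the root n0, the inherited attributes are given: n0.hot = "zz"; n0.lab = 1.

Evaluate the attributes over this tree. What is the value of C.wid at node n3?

1. n0.hot = "zz"  [given at root]
2. n0.lab = 1  [given at root]
3. n1.idx = 20  [terminal]
4. n2.idx = true  [terminal]
5. n3.fin = 7  [len(S.hot) + 5]
6. n3.hot = 23  [(if g.idx then b.idx else S.lab) + 3]
7. n3.pre = 20  [S.lab + 19]
8. n4.tag = false  [C.fin > 7]
9. n4.fin = true  [C.pre > 19]
10. n4.mk = true  [C.pre > 19]
11. n5.hot = "ym"  ["ym"]
12. n5.lab = 1  [1]
13. n6.idx = 28  [terminal]
14. n5.key = "wk"  ["wk"]
15. n5.lim = 5  [S.lab + b.idx - 24]
16. n4.sig = false  [A.tag == true]
17. n3.wid = 10  [(if A.sig then C.pre else C.fin) + 3]
18. n0.key = "zzw"  [S.hot ++ "w"]
19. n0.lim = 9  [b.idx * -1 + 29]

10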